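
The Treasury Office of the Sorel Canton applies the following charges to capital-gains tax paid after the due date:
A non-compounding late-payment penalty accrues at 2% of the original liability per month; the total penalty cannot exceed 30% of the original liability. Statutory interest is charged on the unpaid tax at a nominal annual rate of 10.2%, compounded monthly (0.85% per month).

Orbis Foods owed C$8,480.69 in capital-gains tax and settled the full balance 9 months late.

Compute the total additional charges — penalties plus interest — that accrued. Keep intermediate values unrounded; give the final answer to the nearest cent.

Penalty: 9 × 2% × C$8,480.69 = C$1,526.52… (below the 30% cap of C$2,544.21…)
Interest: C$8,480.69 × ((1 + 0.0085)^9 − 1) = C$8,480.69 × 0.0791532… = C$671.2742…
Penalties + interest = C$1,526.5242 + C$671.2742… = C$2,197.80

C$2,197.80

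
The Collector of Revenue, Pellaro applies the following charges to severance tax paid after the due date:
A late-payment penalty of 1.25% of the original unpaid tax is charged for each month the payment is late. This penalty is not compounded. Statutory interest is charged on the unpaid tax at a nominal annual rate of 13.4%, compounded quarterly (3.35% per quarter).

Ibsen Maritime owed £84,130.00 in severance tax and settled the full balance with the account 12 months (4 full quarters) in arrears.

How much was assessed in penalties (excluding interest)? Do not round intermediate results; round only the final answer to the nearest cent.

Late-payment penalty = 1.25% × £84,130.00 × 12 mo = £12,619.50

£12,619.50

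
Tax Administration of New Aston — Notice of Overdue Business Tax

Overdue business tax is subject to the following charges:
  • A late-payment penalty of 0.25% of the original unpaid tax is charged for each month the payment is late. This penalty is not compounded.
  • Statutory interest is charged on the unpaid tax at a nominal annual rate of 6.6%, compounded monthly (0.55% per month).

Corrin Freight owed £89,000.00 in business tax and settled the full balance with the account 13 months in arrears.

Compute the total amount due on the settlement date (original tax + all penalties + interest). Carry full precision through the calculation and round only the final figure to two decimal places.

Late-payment penalty = 0.25% × £89,000.00 × 13 mo = £2,892.50
Interest: £89,000.00 × ((1 + 0.0055)^13 − 1) = £89,000.00 × 0.0739077… = £6,577.7892…
Total = £89,000.00 + £2,892.5000 + £6,577.7892… = £98,470.29

£98,470.29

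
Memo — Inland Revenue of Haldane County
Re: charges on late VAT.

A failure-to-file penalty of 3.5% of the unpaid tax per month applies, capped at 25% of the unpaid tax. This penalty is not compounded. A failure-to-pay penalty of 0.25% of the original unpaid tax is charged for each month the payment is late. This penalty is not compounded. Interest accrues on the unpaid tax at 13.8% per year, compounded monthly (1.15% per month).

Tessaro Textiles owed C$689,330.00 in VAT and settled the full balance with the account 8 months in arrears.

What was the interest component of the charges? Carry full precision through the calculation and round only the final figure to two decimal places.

Interest: C$689,330.00 × ((1 + 0.0115)^8 − 1) = C$689,330.00 × 0.0957894… = C$66,030.5103…

C$66,030.51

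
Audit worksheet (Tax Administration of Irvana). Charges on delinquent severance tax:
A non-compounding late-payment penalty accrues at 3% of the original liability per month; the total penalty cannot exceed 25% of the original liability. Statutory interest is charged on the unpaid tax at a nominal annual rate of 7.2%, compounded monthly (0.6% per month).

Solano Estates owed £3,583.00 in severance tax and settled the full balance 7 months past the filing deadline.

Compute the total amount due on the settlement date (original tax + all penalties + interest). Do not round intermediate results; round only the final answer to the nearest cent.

Penalty: 7 × 3% × £3,583.00 = £752.43 (below the 25% cap of £895.75)
Interest: £3,583.00 × ((1 + 0.006)^7 − 1) = £3,583.00 × 0.0427636… = £153.2220…
Total = £3,583.00 + £752.4300 + £153.2220… = £4,488.65

£4,488.65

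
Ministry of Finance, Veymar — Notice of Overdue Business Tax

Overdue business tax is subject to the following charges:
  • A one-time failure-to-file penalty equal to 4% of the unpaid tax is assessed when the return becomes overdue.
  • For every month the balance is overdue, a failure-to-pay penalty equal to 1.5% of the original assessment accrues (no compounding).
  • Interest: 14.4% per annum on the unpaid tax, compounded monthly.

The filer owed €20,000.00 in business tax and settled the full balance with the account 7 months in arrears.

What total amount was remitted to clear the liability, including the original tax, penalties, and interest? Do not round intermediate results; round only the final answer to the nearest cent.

€24,641.70

Failure-to-file penalty: 4% × €20,000.00 = €800.00
Failure-to-pay penalty: 7 × 1.5% × €20,000.00 = €2,100.00
Interest (14.4%/yr ÷ 12 = 1.2%/month): €20,000.00 × ((1 + 0.012)^7 − 1) = €1,741.7042…
Total = €20,000.00 + €2,900.0000 + €1,741.7042… = €24,641.70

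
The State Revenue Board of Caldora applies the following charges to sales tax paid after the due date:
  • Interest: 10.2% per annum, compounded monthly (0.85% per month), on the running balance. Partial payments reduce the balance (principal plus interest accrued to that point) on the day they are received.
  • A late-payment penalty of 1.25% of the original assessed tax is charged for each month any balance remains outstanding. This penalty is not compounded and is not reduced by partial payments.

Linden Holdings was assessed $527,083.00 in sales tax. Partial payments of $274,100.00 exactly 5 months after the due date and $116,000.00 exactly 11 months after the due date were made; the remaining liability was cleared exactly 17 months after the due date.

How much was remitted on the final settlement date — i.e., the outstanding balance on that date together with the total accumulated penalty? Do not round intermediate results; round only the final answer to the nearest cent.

Balance at month 5: $527,083.0000 × (1 + 0.0085)^5 = $549,868.0957…
After $274,100.00 payment: $549,868.0957… − $274,100.00 = $275,768.0957…
Balance at month 11: $275,768.0957… × (1 + 0.0085)^6 = $290,134.5410…
After $116,000.00 payment: $290,134.5410… − $116,000.00 = $174,134.5410…
Balance at month 17: $174,134.5410… × (1 + 0.0085)^6 = $183,206.2734…
Penalty: 17 × 1.25% × $527,083.00 = $112,005.14…
Final settlement = outstanding balance + penalty = $183,206.2734… + $112,005.14… = $295,211.41

$295,211.41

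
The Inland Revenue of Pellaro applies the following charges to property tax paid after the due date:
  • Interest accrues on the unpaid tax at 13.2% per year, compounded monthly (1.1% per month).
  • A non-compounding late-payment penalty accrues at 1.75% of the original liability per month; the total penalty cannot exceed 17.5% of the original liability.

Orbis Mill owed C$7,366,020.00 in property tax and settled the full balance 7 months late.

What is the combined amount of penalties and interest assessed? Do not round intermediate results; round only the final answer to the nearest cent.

C$1,488,584.99

Penalty: 7 × 1.75% × C$7,366,020.00 = C$902,337.45 (below the 17.5% cap of C$1,289,053.50)
Interest: C$7,366,020.00 × ((1 + 0.011)^7 − 1) = C$7,366,020.00 × 0.0795881… = C$586,247.5425…
Penalties + interest = C$902,337.4500 + C$586,247.5425… = C$1,488,584.99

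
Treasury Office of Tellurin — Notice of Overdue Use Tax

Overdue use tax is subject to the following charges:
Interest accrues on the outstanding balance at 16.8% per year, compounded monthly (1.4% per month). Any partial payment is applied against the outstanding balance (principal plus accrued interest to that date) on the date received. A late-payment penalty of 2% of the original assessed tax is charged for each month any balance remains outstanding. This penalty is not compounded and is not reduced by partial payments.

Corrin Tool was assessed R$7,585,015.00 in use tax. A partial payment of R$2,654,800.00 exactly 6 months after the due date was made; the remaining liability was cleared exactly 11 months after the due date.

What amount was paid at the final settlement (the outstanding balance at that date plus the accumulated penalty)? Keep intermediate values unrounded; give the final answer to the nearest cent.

R$7,661,196.56

Balance at month 6: R$7,585,015.0000 × (1 + 0.014)^6 = R$8,244,876.8650…
After R$2,654,800.00 payment: R$8,244,876.8650… − R$2,654,800.00 = R$5,590,076.8650…
Balance at month 11: R$5,590,076.8650… × (1 + 0.014)^5 = R$5,992,493.2647…
Penalty: 11 × 2% × R$7,585,015.00 = R$1,668,703.30
Final settlement = outstanding balance + penalty = R$5,992,493.2647… + R$1,668,703.30 = R$7,661,196.56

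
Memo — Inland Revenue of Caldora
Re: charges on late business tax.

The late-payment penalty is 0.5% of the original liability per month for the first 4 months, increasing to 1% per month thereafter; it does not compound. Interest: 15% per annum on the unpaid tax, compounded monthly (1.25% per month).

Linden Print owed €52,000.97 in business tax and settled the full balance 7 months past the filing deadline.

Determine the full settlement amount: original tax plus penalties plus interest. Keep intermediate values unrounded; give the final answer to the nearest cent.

€59,325.33

Penalty, months 1–4: 4 × 0.5% × €52,000.97 = €1,040.02…
Penalty, months 5–7: 3 × 1% × €52,000.97 = €1,560.03…
Interest: €52,000.97 × ((1 + 0.0125)^7 − 1) = €52,000.97 × 0.0908505… = €4,724.3126…
Total = €52,000.97 + €2,600.0485 + €4,724.3126… = €59,325.33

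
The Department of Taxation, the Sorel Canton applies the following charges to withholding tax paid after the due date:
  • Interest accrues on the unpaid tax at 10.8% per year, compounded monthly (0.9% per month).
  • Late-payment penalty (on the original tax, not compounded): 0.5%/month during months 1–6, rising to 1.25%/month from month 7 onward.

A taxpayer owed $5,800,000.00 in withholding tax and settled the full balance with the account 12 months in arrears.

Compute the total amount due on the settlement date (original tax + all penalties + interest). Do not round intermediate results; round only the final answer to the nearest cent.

$7,067,356.11

Penalty, months 1–6: 6 × 0.5% × $5,800,000.00 = $174,000.00
Penalty, months 7–12: 6 × 1.25% × $5,800,000.00 = $435,000.00
Interest: $5,800,000.00 × ((1 + 0.009)^12 − 1) = $5,800,000.00 × 0.1135097… = $658,356.1147…
Total = $5,800,000.00 + $609,000.0000 + $658,356.1147… = $7,067,356.11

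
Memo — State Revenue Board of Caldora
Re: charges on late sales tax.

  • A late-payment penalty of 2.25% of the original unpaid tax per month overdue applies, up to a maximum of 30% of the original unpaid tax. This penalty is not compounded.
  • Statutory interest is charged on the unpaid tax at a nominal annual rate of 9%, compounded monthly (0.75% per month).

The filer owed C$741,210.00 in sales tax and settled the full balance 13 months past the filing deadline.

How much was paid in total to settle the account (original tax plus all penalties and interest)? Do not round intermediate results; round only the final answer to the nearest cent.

C$1,033,625.09

Penalty: 13 × 2.25% × C$741,210.00 = C$216,803.93… (below the 30% cap of C$222,363.00)
Interest: C$741,210.00 × ((1 + 0.0075)^13 − 1) = C$741,210.00 × 0.1020104… = C$75,611.1652…
Total = C$741,210.00 + C$216,803.9250 + C$75,611.1652… = C$1,033,625.09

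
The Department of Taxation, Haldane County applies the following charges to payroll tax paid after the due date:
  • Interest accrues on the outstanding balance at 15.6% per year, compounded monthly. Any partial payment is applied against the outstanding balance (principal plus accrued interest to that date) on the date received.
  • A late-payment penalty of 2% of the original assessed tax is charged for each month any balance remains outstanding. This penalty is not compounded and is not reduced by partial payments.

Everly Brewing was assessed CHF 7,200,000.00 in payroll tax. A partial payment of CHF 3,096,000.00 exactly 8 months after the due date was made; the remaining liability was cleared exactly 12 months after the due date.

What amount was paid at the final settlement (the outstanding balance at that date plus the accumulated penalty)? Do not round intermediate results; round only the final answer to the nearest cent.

Monthly rate = 15.6% ÷ 12 = 1.3%
Balance at month 8: CHF 7,200,000.0000 × (1 + 0.013)^8 = CHF 7,983,770.7758…
After CHF 3,096,000.00 payment: CHF 7,983,770.7758… − CHF 3,096,000.00 = CHF 4,887,770.7758…
Balance at month 12: CHF 4,887,770.7758… × (1 + 0.013)^4 = CHF 5,146,934.1491…
Penalty: 12 × 2% × CHF 7,200,000.00 = CHF 1,728,000.00
Final settlement = outstanding balance + penalty = CHF 5,146,934.1491… + CHF 1,728,000.00 = CHF 6,874,934.15

CHF 6,874,934.15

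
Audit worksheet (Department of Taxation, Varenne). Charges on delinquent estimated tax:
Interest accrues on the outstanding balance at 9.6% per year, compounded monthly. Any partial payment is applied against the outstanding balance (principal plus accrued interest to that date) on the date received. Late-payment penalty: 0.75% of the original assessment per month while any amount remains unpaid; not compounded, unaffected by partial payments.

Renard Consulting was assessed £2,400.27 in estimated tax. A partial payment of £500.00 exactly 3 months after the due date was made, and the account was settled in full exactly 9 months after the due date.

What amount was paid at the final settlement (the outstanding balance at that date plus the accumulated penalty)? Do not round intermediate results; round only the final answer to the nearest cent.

£2,216.26

Monthly rate = 9.6% ÷ 12 = 0.8%
Balance at month 3: £2,400.2700 × (1 + 0.008)^3 = £2,458.3386…
After £500.00 payment: £2,458.3386… − £500.00 = £1,958.3386…
Balance at month 9: £1,958.3386… × (1 + 0.008)^6 = £2,054.2390…
Penalty: 9 × 0.75% × £2,400.27 = £162.02…
Final settlement = outstanding balance + penalty = £2,054.2390… + £162.02… = £2,216.26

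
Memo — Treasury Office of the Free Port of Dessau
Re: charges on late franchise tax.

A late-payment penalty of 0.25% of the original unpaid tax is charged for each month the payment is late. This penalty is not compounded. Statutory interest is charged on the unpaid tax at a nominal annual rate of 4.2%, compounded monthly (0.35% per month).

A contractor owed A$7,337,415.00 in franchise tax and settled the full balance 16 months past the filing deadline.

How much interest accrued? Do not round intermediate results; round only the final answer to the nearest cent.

Interest: A$7,337,415.00 × ((1 + 0.0035)^16 − 1) = A$7,337,415.00 × 0.0574943… = A$421,859.4323…

A$421,859.43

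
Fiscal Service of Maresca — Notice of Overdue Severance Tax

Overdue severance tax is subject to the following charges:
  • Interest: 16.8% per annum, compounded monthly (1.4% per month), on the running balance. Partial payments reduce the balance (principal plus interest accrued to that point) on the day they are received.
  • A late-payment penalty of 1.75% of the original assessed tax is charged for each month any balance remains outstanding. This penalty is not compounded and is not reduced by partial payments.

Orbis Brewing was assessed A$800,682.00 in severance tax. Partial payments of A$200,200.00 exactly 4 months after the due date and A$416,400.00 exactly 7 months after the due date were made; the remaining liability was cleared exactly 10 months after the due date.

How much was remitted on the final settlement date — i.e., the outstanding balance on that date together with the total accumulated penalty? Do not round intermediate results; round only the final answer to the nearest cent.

Balance at month 4: A$800,682.0000 × (1 + 0.014)^4 = A$846,470.6131…
After A$200,200.00 payment: A$846,470.6131… − A$200,200.00 = A$646,270.6131…
Balance at month 7: A$646,270.6131… × (1 + 0.014)^3 = A$673,795.7593…
After A$416,400.00 payment: A$673,795.7593… − A$416,400.00 = A$257,395.7593…
Balance at month 10: A$257,395.7593… × (1 + 0.014)^3 = A$268,358.4362…
Penalty: 10 × 1.75% × A$800,682.00 = A$140,119.35
Final settlement = outstanding balance + penalty = A$268,358.4362… + A$140,119.35 = A$408,477.79

A$408,477.79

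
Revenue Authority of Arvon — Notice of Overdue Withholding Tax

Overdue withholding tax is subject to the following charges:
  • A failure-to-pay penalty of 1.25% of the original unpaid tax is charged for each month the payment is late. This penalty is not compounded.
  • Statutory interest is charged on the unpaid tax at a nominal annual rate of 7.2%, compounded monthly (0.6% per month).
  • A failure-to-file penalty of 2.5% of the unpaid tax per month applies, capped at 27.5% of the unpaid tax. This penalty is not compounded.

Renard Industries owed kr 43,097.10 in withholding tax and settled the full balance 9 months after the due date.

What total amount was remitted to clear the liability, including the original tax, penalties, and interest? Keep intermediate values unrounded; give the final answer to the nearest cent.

kr 60,026.26

Failure-to-file: 9 × 2.5% × kr 43,097.10 = kr 9,696.85… (under the 27.5% cap)
Failure-to-pay penalty = 1.25% × kr 43,097.10 × 9 mo = kr 4,848.42…
Interest: kr 43,097.10 × ((1 + 0.006)^9 − 1) = kr 43,097.10 × 0.0553143… = kr 2,383.8863…
Total = kr 43,097.10 + kr 14,545.2713… + kr 2,383.8863… = kr 60,026.26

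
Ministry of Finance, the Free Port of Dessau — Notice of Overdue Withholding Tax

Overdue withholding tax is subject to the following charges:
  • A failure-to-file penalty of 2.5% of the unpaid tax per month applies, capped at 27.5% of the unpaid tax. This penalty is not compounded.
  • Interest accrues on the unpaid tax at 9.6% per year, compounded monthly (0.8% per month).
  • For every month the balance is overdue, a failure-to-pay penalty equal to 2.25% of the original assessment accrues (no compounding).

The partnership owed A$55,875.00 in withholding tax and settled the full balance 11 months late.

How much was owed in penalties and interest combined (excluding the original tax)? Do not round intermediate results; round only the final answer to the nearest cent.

A$34,313.16

Failure-to-file: 11 × 2.5% × A$55,875.00 = A$15,365.63…, capped at 27.5% × A$55,875.00 = A$15,365.63…
Failure-to-pay penalty = 2.25% × A$55,875.00 × 11 mo = A$13,829.06…
Interest: A$55,875.00 × ((1 + 0.008)^11 − 1) = A$55,875.00 × 0.0916058… = A$5,118.4767…
Penalties + interest = A$29,194.6875 + A$5,118.4767… = A$34,313.16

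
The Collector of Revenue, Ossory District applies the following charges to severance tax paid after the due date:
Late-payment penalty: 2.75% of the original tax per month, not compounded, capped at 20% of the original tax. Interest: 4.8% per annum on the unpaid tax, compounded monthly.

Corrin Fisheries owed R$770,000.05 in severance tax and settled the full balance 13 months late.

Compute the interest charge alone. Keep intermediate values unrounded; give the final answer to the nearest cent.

R$41,015.20

Interest (4.8%/yr ÷ 12 = 0.4%/month): R$770,000.05 × ((1 + 0.004)^13 − 1) = R$41,015.1987…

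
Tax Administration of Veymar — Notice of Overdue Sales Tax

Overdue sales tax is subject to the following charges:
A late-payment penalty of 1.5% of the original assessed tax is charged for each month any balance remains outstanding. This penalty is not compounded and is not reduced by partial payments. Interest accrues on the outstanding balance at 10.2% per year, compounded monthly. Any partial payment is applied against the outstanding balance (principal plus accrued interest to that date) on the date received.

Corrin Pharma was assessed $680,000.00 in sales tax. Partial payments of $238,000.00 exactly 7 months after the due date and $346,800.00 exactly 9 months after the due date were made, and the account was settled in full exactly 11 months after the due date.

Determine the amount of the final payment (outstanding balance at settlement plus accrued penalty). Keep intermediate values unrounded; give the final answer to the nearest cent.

Monthly rate = 10.2% ÷ 12 = 0.85%
Balance at month 7: $680,000.0000 × (1 + 0.0085)^7 = $721,506.4710…
After $238,000.00 payment: $721,506.4710… − $238,000.00 = $483,506.4710…
Balance at month 9: $483,506.4710… × (1 + 0.0085)^2 = $491,761.0144…
After $346,800.00 payment: $491,761.0144… − $346,800.00 = $144,961.0144…
Balance at month 11: $144,961.0144… × (1 + 0.0085)^2 = $147,435.8251…
Penalty: 11 × 1.5% × $680,000.00 = $112,200.00
Final settlement = outstanding balance + penalty = $147,435.8251… + $112,200.00 = $259,635.83

$259,635.83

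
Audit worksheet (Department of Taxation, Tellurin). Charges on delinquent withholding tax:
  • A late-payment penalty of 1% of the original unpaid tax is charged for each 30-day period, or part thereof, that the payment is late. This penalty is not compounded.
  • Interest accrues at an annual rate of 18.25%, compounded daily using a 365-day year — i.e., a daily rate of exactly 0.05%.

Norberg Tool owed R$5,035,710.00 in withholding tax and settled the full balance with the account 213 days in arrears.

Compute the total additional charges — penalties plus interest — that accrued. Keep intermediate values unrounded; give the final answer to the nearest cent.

Penalty periods: ⌈213/30⌉ = 8; penalty = 8 × 1% × R$5,035,710.00 = R$402,856.80
Interest: R$5,035,710.00 × ((1 + 0.0005)^213 − 1) = R$5,035,710.00 × 0.11234832… = R$565,753.5567…
Penalties + interest = R$402,856.8000 + R$565,753.5567… = R$968,610.36

R$968,610.36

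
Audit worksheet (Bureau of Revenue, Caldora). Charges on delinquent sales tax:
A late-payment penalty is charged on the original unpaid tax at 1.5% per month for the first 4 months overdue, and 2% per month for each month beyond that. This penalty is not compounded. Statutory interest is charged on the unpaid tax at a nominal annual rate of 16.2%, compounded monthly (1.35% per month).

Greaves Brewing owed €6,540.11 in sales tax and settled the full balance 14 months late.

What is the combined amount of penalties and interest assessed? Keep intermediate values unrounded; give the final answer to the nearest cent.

Penalty, months 1–4: 4 × 1.5% × €6,540.11 = €392.41…
Penalty, months 5–14: 10 × 2% × €6,540.11 = €1,308.02…
Interest: €6,540.11 × ((1 + 0.0135)^14 − 1) = €6,540.11 × 0.2065145… = €1,350.6275…
Penalties + interest = €1,700.4286 + €1,350.6275… = €3,051.06

€3,051.06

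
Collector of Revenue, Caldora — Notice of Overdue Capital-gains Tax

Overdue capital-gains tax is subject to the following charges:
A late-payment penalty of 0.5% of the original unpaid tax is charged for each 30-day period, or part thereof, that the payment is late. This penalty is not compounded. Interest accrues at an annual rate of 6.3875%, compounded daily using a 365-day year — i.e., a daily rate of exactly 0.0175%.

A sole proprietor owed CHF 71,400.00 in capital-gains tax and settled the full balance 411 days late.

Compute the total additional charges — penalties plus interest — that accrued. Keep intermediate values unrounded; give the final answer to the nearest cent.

CHF 10,322.15

Penalty periods: ⌈411/30⌉ = 14; penalty = 14 × 0.5% × CHF 71,400.00 = CHF 4,998.00
Interest: CHF 71,400.00 × ((1 + 0.000175)^411 − 1) = CHF 71,400.00 × 0.07456799… = CHF 5,324.1542…
Penalties + interest = CHF 4,998.0000 + CHF 5,324.1542… = CHF 10,322.15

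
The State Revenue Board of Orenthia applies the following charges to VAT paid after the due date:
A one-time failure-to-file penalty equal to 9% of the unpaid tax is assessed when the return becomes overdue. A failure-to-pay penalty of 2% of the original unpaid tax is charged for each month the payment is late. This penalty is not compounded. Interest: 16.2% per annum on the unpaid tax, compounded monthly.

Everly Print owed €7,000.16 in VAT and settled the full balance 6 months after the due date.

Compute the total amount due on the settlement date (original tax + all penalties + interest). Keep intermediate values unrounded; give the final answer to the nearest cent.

Failure-to-file penalty: 9% × €7,000.16 = €630.01…
Failure-to-pay penalty: 6 × 2% × €7,000.16 = €840.02…
Interest (16.2%/yr ÷ 12 = 1.35%/month): €7,000.16 × ((1 + 0.0135)^6 − 1) = €586.4976…
Total = €7,000.16 + €1,470.0336 + €586.4976… = €9,056.69

€9,056.69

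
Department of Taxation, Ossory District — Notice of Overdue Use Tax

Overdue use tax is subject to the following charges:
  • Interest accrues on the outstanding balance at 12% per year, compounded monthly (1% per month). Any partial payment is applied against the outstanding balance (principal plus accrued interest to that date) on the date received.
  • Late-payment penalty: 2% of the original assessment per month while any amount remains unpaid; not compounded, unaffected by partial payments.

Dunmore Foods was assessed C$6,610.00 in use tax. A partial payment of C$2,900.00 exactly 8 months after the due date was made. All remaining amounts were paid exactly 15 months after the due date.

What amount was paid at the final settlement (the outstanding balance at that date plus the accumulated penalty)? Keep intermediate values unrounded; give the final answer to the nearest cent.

Balance at month 8: C$6,610.0000 × (1 + 0.01)^8 = C$7,157.6828…
After C$2,900.00 payment: C$7,157.6828… − C$2,900.00 = C$4,257.6828…
Balance at month 15: C$4,257.6828… × (1 + 0.01)^7 = C$4,564.8123…
Penalty: 15 × 2% × C$6,610.00 = C$1,983.00
Final settlement = outstanding balance + penalty = C$4,564.8123… + C$1,983.00 = C$6,547.81

C$6,547.81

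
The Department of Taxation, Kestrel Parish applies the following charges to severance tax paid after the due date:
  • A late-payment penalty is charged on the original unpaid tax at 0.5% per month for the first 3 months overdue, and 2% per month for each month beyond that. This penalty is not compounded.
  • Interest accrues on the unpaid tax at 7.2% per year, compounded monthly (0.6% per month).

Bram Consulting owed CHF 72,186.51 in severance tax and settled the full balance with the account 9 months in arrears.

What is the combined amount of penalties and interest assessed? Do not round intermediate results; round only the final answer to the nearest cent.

CHF 13,738.13

Penalty, months 1–3: 3 × 0.5% × CHF 72,186.51 = CHF 1,082.80…
Penalty, months 4–9: 6 × 2% × CHF 72,186.51 = CHF 8,662.38…
Interest: CHF 72,186.51 × ((1 + 0.006)^9 − 1) = CHF 72,186.51 × 0.0553143… = CHF 3,992.9469…
Penalties + interest = CHF 9,745.1789… + CHF 3,992.9469… = CHF 13,738.13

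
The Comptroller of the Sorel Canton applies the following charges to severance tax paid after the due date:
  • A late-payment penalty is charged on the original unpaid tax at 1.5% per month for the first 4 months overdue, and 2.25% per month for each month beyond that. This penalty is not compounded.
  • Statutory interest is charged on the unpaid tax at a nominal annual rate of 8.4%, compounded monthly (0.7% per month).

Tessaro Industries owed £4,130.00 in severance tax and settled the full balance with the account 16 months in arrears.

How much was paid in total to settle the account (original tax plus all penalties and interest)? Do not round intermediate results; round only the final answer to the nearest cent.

£5,980.56

Penalty, months 1–4: 4 × 1.5% × £4,130.00 = £247.80
Penalty, months 5–16: 12 × 2.25% × £4,130.00 = £1,115.10
Interest: £4,130.00 × ((1 + 0.007)^16 − 1) = £4,130.00 × 0.1180765… = £487.6560…
Total = £4,130.00 + £1,362.9000 + £487.6560… = £5,980.56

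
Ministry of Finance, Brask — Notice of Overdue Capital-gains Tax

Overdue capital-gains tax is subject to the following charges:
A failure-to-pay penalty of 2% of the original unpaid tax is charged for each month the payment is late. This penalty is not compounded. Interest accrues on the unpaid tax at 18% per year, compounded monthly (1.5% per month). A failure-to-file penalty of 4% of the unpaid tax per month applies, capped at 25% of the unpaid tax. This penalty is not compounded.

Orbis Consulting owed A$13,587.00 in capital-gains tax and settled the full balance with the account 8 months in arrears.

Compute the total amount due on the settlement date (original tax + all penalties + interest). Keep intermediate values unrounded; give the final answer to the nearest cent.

A$20,876.32

Failure-to-file: 8 × 4% × A$13,587.00 = A$4,347.84, capped at 25% × A$13,587.00 = A$3,396.75
Failure-to-pay penalty = 2% × A$13,587.00 × 8 mo = A$2,173.92
Interest: A$13,587.00 × ((1 + 0.015)^8 − 1) = A$13,587.00 × 0.1264926… = A$1,718.6548…
Total = A$13,587.00 + A$5,570.6700 + A$1,718.6548… = A$20,876.32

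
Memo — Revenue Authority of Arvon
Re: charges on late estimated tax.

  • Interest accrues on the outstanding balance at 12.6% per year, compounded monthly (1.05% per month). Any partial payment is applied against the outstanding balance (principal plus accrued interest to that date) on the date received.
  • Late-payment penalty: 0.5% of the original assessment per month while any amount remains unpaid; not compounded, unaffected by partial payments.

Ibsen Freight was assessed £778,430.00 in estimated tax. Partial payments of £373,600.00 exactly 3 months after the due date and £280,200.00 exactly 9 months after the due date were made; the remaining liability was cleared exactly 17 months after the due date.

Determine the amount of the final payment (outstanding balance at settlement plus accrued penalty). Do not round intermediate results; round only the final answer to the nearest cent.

Balance at month 3: £778,430.0000 × (1 + 0.0105)^3 = £803,208.9119…
After £373,600.00 payment: £803,208.9119… − £373,600.00 = £429,608.9119…
Balance at month 9: £429,608.9119… × (1 + 0.0105)^6 = £457,394.7642…
After £280,200.00 payment: £457,394.7642… − £280,200.00 = £177,194.7642…
Balance at month 17: £177,194.7642… × (1 + 0.0105)^8 = £192,637.7637…
Penalty: 17 × 0.5% × £778,430.00 = £66,166.55
Final settlement = outstanding balance + penalty = £192,637.7637… + £66,166.55 = £258,804.31

£258,804.31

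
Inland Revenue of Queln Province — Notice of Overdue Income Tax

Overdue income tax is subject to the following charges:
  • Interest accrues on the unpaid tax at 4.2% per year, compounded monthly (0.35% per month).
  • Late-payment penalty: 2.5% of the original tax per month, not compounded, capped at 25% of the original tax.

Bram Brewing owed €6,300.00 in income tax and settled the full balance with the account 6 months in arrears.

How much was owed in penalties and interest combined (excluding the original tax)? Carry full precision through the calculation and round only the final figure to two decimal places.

€1,078.46

Penalty: 6 × 2.5% × €6,300.00 = €945.00 (below the 25% cap of €1,575.00)
Interest: €6,300.00 × ((1 + 0.0035)^6 − 1) = €6,300.00 × 0.0211846… = €133.4630…
Penalties + interest = €945.0000 + €133.4630… = €1,078.46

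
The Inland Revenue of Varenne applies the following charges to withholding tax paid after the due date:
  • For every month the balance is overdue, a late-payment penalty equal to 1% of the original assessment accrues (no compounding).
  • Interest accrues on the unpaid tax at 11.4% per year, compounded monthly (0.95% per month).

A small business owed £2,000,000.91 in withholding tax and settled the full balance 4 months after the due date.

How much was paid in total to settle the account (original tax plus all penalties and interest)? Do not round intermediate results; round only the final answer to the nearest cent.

£2,157,090.86

Late-payment penalty = 1% × £2,000,000.91 × 4 mo = £80,000.04…
Interest: £2,000,000.91 × ((1 + 0.0095)^4 − 1) = £2,000,000.91 × 0.0385449… = £77,089.9104…
Total = £2,000,000.91 + £80,000.0364 + £77,089.9104… = £2,157,090.86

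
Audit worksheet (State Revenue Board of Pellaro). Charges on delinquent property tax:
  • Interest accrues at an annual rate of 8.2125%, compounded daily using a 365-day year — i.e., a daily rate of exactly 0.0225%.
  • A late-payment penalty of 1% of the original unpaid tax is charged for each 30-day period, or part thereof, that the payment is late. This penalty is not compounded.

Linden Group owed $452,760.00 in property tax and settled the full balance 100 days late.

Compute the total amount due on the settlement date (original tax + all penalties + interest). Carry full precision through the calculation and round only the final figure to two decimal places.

Penalty periods: ⌈100/30⌉ = 4; penalty = 4 × 1% × $452,760.00 = $18,110.40
Interest: $452,760.00 × ((1 + 0.000225)^100 − 1) = $452,760.00 × 0.02275245… = $10,301.3973…
Total = $452,760.00 + $18,110.4000 + $10,301.3973… = $481,171.80

$481,171.80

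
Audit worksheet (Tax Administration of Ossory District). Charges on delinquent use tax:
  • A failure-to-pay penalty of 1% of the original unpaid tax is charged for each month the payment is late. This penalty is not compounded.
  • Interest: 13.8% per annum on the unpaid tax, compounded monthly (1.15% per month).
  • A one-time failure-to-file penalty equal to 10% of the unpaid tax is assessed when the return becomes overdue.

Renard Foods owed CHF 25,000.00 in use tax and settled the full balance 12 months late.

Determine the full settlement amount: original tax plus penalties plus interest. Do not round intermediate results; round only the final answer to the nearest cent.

Failure-to-file penalty: 10% × CHF 25,000.00 = CHF 2,500.00
Failure-to-pay penalty: 12 × 1% × CHF 25,000.00 = CHF 3,000.00
Interest: CHF 25,000.00 × ((1 + 0.0115)^12 − 1) = CHF 25,000.00 × 0.1470719… = CHF 3,676.7978…
Total = CHF 25,000.00 + CHF 5,500.0000 + CHF 3,676.7978… = CHF 34,176.80

CHF 34,176.80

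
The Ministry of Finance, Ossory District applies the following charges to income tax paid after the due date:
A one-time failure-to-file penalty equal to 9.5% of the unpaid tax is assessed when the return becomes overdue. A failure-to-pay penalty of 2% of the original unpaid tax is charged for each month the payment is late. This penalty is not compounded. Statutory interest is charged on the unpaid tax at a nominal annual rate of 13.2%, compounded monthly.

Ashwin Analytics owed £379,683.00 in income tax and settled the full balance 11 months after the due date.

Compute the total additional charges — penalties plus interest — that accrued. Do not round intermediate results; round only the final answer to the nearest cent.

Failure-to-file penalty: 9.5% × £379,683.00 = £36,069.89…
Failure-to-pay penalty: 11 × 2% × £379,683.00 = £83,530.26
Interest (13.2%/yr ÷ 12 = 1.1%/month): £379,683.00 × ((1 + 0.011)^11 − 1) = £48,553.6805…
Penalties + interest = £119,600.1450 + £48,553.6805… = £168,153.83

£168,153.83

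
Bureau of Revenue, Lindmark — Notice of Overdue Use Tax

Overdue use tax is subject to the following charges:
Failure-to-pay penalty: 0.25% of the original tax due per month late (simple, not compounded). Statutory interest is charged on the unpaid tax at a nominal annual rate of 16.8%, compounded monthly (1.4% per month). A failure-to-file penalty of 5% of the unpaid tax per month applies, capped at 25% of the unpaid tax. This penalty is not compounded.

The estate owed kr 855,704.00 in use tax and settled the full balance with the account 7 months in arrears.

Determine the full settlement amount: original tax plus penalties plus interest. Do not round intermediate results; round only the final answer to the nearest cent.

kr 1,172,069.23

Failure-to-file: 7 × 5% × kr 855,704.00 = kr 299,496.40, capped at 25% × kr 855,704.00 = kr 213,926.00
Failure-to-pay penalty = 0.25% × kr 855,704.00 × 7 mo = kr 14,974.82
Interest: kr 855,704.00 × ((1 + 0.014)^7 − 1) = kr 855,704.00 × 0.1022134… = kr 87,464.4117…
Total = kr 855,704.00 + kr 228,900.8200 + kr 87,464.4117… = kr 1,172,069.23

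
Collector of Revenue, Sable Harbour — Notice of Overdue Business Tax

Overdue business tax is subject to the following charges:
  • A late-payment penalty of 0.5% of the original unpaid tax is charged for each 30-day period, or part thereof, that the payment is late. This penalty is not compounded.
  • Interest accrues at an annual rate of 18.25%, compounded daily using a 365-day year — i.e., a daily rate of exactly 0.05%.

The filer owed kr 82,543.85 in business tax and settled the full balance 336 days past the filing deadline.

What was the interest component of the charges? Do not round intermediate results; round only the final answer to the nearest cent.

kr 15,096.19

Interest: kr 82,543.85 × ((1 + 0.0005)^336 − 1) = kr 82,543.85 × 0.18288694… = kr 15,096.1925…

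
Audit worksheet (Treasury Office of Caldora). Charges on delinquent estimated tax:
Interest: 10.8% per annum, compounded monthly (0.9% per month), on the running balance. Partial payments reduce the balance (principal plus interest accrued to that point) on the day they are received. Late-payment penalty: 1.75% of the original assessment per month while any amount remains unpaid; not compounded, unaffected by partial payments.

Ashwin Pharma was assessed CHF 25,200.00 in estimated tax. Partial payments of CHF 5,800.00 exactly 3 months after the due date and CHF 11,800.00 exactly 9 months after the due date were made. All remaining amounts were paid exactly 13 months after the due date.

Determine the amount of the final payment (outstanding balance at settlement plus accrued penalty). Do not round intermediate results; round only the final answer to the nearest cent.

Balance at month 3: CHF 25,200.0000 × (1 + 0.009)^3 = CHF 25,886.5420…
After CHF 5,800.00 payment: CHF 25,886.5420… − CHF 5,800.00 = CHF 20,086.5420…
Balance at month 9: CHF 20,086.5420… × (1 + 0.009)^6 = CHF 21,195.9152…
After CHF 11,800.00 payment: CHF 21,195.9152… − CHF 11,800.00 = CHF 9,395.9152…
Balance at month 13: CHF 9,395.9152… × (1 + 0.009)^4 = CHF 9,738.7621…
Penalty: 13 × 1.75% × CHF 25,200.00 = CHF 5,733.00
Final settlement = outstanding balance + penalty = CHF 9,738.7621… + CHF 5,733.00 = CHF 15,471.76

CHF 15,471.76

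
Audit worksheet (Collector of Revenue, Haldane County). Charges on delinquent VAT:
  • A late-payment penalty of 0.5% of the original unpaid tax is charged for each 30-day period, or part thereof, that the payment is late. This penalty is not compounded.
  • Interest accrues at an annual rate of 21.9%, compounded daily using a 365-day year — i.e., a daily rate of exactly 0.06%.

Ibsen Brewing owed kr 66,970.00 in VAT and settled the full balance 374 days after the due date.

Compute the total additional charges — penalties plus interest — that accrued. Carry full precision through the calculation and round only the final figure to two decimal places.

Penalty periods: ⌈374/30⌉ = 13; penalty = 13 × 0.5% × kr 66,970.00 = kr 4,353.05
Interest: kr 66,970.00 × ((1 + 0.0006)^374 − 1) = kr 66,970.00 × 0.25148733… = kr 16,842.1064…
Penalties + interest = kr 4,353.0500 + kr 16,842.1064… = kr 21,195.16

kr 21,195.16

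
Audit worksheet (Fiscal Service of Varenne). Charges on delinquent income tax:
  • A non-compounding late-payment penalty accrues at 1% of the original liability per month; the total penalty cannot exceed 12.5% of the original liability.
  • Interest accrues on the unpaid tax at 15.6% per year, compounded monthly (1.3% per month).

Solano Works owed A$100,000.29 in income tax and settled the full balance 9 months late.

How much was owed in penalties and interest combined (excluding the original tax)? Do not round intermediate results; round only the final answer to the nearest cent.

Penalty: 9 × 1% × A$100,000.29 = A$9,000.03… (below the 12.5% cap of A$12,500.04…)
Interest: A$100,000.29 × ((1 + 0.013)^9 − 1) = A$100,000.29 × 0.1232722… = A$12,327.2551…
Penalties + interest = A$9,000.0261 + A$12,327.2551… = A$21,327.28

A$21,327.28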